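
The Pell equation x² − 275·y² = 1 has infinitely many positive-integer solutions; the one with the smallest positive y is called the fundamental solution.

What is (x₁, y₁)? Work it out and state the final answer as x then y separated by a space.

√275 → a₀=16, period (1,1,2,1,1,32); ℓ=6 even so k=5
step 0: (16, 1)  from 16·(1,0) + (0,1)
step 1: (17, 1)  from 1·(16,1) + (1,0)
step 2: (33, 2)  from 1·(17,1) + (16,1)
…
step 4: (116, 7)  from 1·(83,5) + (33,2)
step 5: (199, 12)  from 1·(116,7) + (83,5)
fundamental: x₁=199, y₁=12  (since 39601 − 275·144 = 1)

199 12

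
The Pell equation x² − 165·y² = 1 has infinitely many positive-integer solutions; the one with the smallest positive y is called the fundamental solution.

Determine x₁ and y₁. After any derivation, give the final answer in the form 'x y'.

√165 = [12; 1,5,2,5,1,24, …], period ℓ=6 (even) → k=5
a_0=12:  p_0=12·1+0=12,  q_0=12·0+1=1
a_1=1:  p_1=1·12+1=13,  q_1=1·1+0=1
a_2=5:  p_2=5·13+12=77,  q_2=5·1+1=6
a_3=2:  p_3=2·77+13=167,  q_3=2·6+1=13
a_4=5:  p_4=5·167+77=912,  q_4=5·13+6=71
a_5=1:  p_5=1·912+167=1079,  q_5=1·71+13=84
(x₁, y₁) = (1079, 84);  1079² − 165·84² = 1 ✓

1079 84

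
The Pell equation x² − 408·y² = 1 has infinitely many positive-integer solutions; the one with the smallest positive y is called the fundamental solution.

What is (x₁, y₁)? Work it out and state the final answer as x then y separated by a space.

101 5

[20; 5,40] for √408; ℓ=2 ⇒ convergent index 1
a_0=20:  p_0=20·1+0=20,  q_0=20·0+1=1
a_1=5:  p_1=5·20+1=101,  q_1=5·1+0=5
fundamental: x₁=101, y₁=5  (since 10201 − 408·25 = 1)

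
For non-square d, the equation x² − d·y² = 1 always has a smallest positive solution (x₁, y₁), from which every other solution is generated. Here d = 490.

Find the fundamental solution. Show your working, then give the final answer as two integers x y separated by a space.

d=490: √d = [22; 7,2,1,4,4,4,1,2,7,44] (ℓ=10, even), read p_9/q_9
i=0: a=22 ⇒ p=22, q=1
i=1: a=7 ⇒ p=155, q=7
i=2: a=2 ⇒ p=332, q=15
i=3: a=1 ⇒ p=487, q=22
i=4: a=4 ⇒ p=2280, q=103
…
i=6: a=4 ⇒ p=40708, q=1839
i=7: a=1 ⇒ p=50315, q=2273
i=8: a=2 ⇒ p=141338, q=6385
i=9: a=7 ⇒ p=1039681, q=46968
fundamental: x₁=1039681, y₁=46968  (since 1080936581761 − 490·2205993024 = 1)

1039681 46968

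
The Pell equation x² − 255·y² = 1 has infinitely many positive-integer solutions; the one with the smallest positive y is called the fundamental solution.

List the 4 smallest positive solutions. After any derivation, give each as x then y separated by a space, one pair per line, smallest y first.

16 1
511 32
16336 1023
522241 32704

√255 = [15; 1,30, …], period ℓ=2 (even) → k=1
a_0=15:  p_0=15·1+0=15,  q_0=15·0+1=1
a_1=1:  p_1=1·15+1=16,  q_1=1·1+0=1
fundamental: x₁=16, y₁=1  (since 256 − 255·1 = 1)
(x_2, y_2) = (16·16 + 255·1·1, 16·1 + 1·16) = (511, 32)
(x_3, y_3) = (16·511 + 255·1·32, 16·32 + 1·511) = (16336, 1023)
(x_4, y_4) = (16·16336 + 255·1·1023, 16·1023 + 1·16336) = (522241, 32704)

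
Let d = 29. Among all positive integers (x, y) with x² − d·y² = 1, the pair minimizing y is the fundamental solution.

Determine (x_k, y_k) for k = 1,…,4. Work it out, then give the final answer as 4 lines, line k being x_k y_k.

√29 → a₀=5, period (2,1,1,2,10); ℓ=5 odd so k=9
i=0: a=5 ⇒ p=5, q=1
i=1: a=2 ⇒ p=11, q=2
…
i=5: a=10 ⇒ p=727, q=135
i=6: a=2 ⇒ p=1524, q=283
…
i=8: a=1 ⇒ p=3775, q=701
i=9: a=2 ⇒ p=9801, q=1820
→ (9801, 1820).  Check: 9801²=96059601, 29·1820²=96059600, difference 1.
n=2: (9801,1820)∘(9801,1820) = (9801·9801+29·1820·1820, 9801·1820+1820·9801) = (192119201,35675640)
n=3: (192119201,35675640)∘(9801,1820) = (9801·192119201+29·1820·35675640, 9801·35675640+1820·192119201) = (3765920568201,699313893460)
n=4: (3765920568201,699313893460)∘(9801,1820) = (9801·3765920568201+29·1820·699313893460, 9801·699313893460+1820·3765920568201) = (73819574785756801,13707950903927280)

9801 1820
192119201 35675640
3765920568201 699313893460
73819574785756801 13707950903927280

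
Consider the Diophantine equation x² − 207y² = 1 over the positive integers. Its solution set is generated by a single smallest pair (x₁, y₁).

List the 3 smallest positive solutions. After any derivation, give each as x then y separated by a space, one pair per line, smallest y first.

d=207: √d = [14; 2,1,1,2,1,1,2,28] (ℓ=8, even), read p_7/q_7
step 0: (14, 1)  from 14·(1,0) + (0,1)
…
step 6: (446, 31)  from 1·(259,18) + (187,13)
step 7: (1151, 80)  from 2·(446,31) + (259,18)
fundamental: x₁=1151, y₁=80  (since 1324801 − 207·6400 = 1)
k=2:  x_2 = 1151·1151+207·80·80 = 2649601,  y_2 = 1151·80+80·1151 = 184160
k=3:  x_3 = 1151·2649601+207·80·184160 = 6099380351,  y_3 = 1151·184160+80·2649601 = 423936240

1151 80
2649601 184160
6099380351 423936240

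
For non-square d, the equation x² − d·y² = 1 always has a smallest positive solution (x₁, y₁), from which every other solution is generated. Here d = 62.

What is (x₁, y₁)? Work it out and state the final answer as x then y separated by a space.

√62 → a₀=7, period (1,6,1,14); ℓ=4 even so k=3
a_0=7:  p_0=7·1+0=7,  q_0=7·0+1=1
…
a_2=6:  p_2=6·8+7=55,  q_2=6·1+1=7
a_3=1:  p_3=1·55+8=63,  q_3=1·7+1=8
(x₁, y₁) = (63, 8);  63² − 62·8² = 1 ✓

63 8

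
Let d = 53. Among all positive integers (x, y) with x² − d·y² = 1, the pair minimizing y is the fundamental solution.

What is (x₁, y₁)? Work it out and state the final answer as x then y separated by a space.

66249 9100

[7; 3,1,1,3,14] for √53; ℓ=5 ⇒ convergent index 9
i=0: a=7 ⇒ p=7, q=1
…
i=5: a=14 ⇒ p=2599, q=357
…
i=8: a=1 ⇒ p=18557, q=2549
i=9: a=3 ⇒ p=66249, q=9100
fundamental: x₁=66249, y₁=9100  (since 4388930001 − 53·82810000 = 1)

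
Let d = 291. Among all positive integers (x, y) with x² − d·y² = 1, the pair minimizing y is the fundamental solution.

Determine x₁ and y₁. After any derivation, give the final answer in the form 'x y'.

√291 → a₀=17, period (17,34); ℓ=2 even so k=1
k=0  a_k=17  p_k/q_k = 17/1
k=1  a_k=17  p_k/q_k = 290/17
fundamental: x₁=290, y₁=17  (since 84100 − 291·289 = 1)

290 17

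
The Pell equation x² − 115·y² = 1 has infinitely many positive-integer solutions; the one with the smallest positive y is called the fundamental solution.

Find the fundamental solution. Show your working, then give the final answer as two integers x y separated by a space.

[10; 1,2,1,1,1,1,1,2,1,20] for √115; ℓ=10 ⇒ convergent index 9
i=0: a=10 ⇒ p=10, q=1
…
i=2: a=2 ⇒ p=32, q=3
i=3: a=1 ⇒ p=43, q=4
…
i=5: a=1 ⇒ p=118, q=11
i=6: a=1 ⇒ p=193, q=18
i=7: a=1 ⇒ p=311, q=29
i=8: a=2 ⇒ p=815, q=76
i=9: a=1 ⇒ p=1126, q=105
→ (1126, 105).  Check: 1126²=1267876, 115·105²=1267875, difference 1.

1126 105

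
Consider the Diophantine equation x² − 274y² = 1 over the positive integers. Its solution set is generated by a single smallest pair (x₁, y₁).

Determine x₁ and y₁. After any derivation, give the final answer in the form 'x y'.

3959299 239190

[16; 1,1,4,4,1,1,32] for √274; ℓ=7 ⇒ convergent index 13
k=0  a_k=16  p_k/q_k = 16/1
k=1  a_k=1  p_k/q_k = 17/1
k=2  a_k=1  p_k/q_k = 33/2
k=3  a_k=4  p_k/q_k = 149/9
k=4  a_k=4  p_k/q_k = 629/38
k=5  a_k=1  p_k/q_k = 778/47
…
k=9  a_k=1  p_k/q_k = 93011/5619
…
k=12  a_k=1  p_k/q_k = 2189276/132259
k=13  a_k=1  p_k/q_k = 3959299/239190
fundamental: x₁=3959299, y₁=239190  (since 15676048571401 − 274·57211856100 = 1)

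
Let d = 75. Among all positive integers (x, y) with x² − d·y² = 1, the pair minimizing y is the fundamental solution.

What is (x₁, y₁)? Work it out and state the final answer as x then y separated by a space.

26 3

√75 = [8; 1,1,1,16, …], period ℓ=4 (even) → k=3
i=0: a=8 ⇒ p=8, q=1
i=1: a=1 ⇒ p=9, q=1
i=2: a=1 ⇒ p=17, q=2
i=3: a=1 ⇒ p=26, q=3
fundamental: x₁=26, y₁=3  (since 676 − 75·9 = 1)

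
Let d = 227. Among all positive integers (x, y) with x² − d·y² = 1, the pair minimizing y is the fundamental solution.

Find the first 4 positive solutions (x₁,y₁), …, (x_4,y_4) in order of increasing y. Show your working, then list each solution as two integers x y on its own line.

d=227: √d = [15; 15,30] (ℓ=2, even), read p_1/q_1
step 0: (15, 1)  from 15·(1,0) + (0,1)
step 1: (226, 15)  from 15·(15,1) + (1,0)
fundamental: x₁=226, y₁=15  (since 51076 − 227·225 = 1)
n=2: (226,15)∘(226,15) = (226·226+227·15·15, 226·15+15·226) = (102151,6780)
n=3: (102151,6780)∘(226,15) = (226·102151+227·15·6780, 226·6780+15·102151) = (46172026,3064545)
n=4: (46172026,3064545)∘(226,15) = (226·46172026+227·15·3064545, 226·3064545+15·46172026) = (20869653601,1385167560)

226 15
102151 6780
46172026 3064545
20869653601 1385167560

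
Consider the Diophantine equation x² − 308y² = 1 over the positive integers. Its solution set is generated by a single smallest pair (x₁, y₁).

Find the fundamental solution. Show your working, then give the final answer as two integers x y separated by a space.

√308 = [17; 1,1,4,1,1,34, …], period ℓ=6 (even) → k=5
k=0  a_k=17  p_k/q_k = 17/1
k=1  a_k=1  p_k/q_k = 18/1
k=2  a_k=1  p_k/q_k = 35/2
k=3  a_k=4  p_k/q_k = 158/9
k=4  a_k=1  p_k/q_k = 193/11
k=5  a_k=1  p_k/q_k = 351/20
fundamental: x₁=351, y₁=20  (since 123201 − 308·400 = 1)

351 20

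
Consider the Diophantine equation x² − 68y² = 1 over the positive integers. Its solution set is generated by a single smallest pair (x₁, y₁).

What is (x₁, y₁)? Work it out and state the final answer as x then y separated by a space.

[8; 4,16] for √68; ℓ=2 ⇒ convergent index 1
i=0: a=8 ⇒ p=8, q=1
i=1: a=4 ⇒ p=33, q=4
fundamental: x₁=33, y₁=4  (since 1089 − 68·16 = 1)

33 4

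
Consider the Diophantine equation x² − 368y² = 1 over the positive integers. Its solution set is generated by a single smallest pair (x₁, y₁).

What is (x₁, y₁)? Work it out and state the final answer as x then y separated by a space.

1151 60

d=368: √d = [19; 5,2,5,38] (ℓ=4, even), read p_3/q_3
a_0=19:  p_0=19·1+0=19,  q_0=19·0+1=1
a_1=5:  p_1=5·19+1=96,  q_1=5·1+0=5
a_2=2:  p_2=2·96+19=211,  q_2=2·5+1=11
a_3=5:  p_3=5·211+96=1151,  q_3=5·11+5=60
fundamental: x₁=1151, y₁=60  (since 1324801 − 368·3600 = 1)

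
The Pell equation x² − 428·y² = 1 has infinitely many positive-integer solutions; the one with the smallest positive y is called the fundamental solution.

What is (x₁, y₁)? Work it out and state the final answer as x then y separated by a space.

1850887 89466

√428 = [20; 1,2,4,1,5,10,5,1,4,2,1,40, …], period ℓ=12 (even) → k=11
i=0: a=20 ⇒ p=20, q=1
…
i=3: a=4 ⇒ p=269, q=13
i=4: a=1 ⇒ p=331, q=16
i=5: a=5 ⇒ p=1924, q=93
i=6: a=10 ⇒ p=19571, q=946
i=7: a=5 ⇒ p=99779, q=4823
…
i=10: a=2 ⇒ p=1273708, q=61567
i=11: a=1 ⇒ p=1850887, q=89466
→ (1850887, 89466).  Check: 1850887²=3425782686769, 428·89466²=3425782686768, difference 1.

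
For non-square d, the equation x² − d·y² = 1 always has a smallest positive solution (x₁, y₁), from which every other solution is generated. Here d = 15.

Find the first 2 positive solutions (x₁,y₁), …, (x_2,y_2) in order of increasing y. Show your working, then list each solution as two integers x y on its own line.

4 1
31 8

√15 = [3; 1,6, …], period ℓ=2 (even) → k=1
step 0: (3, 1)  from 3·(1,0) + (0,1)
step 1: (4, 1)  from 1·(3,1) + (1,0)
fundamental: x₁=4, y₁=1  (since 16 − 15·1 = 1)
(x_2, y_2) = (4·4 + 15·1·1, 4·1 + 1·4) = (31, 8)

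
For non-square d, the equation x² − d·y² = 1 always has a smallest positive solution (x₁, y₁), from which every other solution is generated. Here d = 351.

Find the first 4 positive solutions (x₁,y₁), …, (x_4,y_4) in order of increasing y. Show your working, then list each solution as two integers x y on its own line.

62425 3332
7793761249 416000200
973051091875225 51937624966668
121485428812828080001 6484412476672499600

d=351: √d = [18; 1,2,1,3,2,2,2,3,1,2,1,36] (ℓ=12, even), read p_11/q_11
a_0=18:  p_0=18·1+0=18,  q_0=18·0+1=1
…
a_2=2:  p_2=2·19+18=56,  q_2=2·1+1=3
…
a_4=3:  p_4=3·75+56=281,  q_4=3·4+3=15
…
a_10=2:  p_10=2·16543+12796=45882,  q_10=2·883+683=2449
a_11=1:  p_11=1·45882+16543=62425,  q_11=1·2449+883=3332
fundamental: x₁=62425, y₁=3332  (since 3896880625 − 351·11102224 = 1)
n=2: (62425,3332)∘(62425,3332) = (62425·62425+351·3332·3332, 62425·3332+3332·62425) = (7793761249,416000200)
n=3: (7793761249,416000200)∘(62425,3332) = (62425·7793761249+351·3332·416000200, 62425·416000200+3332·7793761249) = (973051091875225,51937624966668)
n=4: (973051091875225,51937624966668)∘(62425,3332) = (62425·973051091875225+351·3332·51937624966668, 62425·51937624966668+3332·973051091875225) = (121485428812828080001,6484412476672499600)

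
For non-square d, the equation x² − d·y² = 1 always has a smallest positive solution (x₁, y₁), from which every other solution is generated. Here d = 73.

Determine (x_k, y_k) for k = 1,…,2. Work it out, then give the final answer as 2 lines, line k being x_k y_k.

[8; 1,1,5,5,1,1,16] for √73; ℓ=7 ⇒ convergent index 13
step 0: (8, 1)  from 8·(1,0) + (0,1)
step 1: (9, 1)  from 1·(8,1) + (1,0)
…
step 4: (487, 57)  from 5·(94,11) + (17,2)
…
step 6: (1068, 125)  from 1·(581,68) + (487,57)
…
step 8: (18737, 2193)  from 1·(17669,2068) + (1068,125)
step 9: (36406, 4261)  from 1·(18737,2193) + (17669,2068)
…
step 11: (1040241, 121751)  from 5·(200767,23498) + (36406,4261)
step 12: (1241008, 145249)  from 1·(1040241,121751) + (200767,23498)
step 13: (2281249, 267000)  from 1·(1241008,145249) + (1040241,121751)
fundamental: x₁=2281249, y₁=267000  (since 5204097000001 − 73·71289000000 = 1)
n=2: (2281249,267000)∘(2281249,267000) = (2281249·2281249+73·267000·267000, 2281249·267000+267000·2281249) = (10408194000001,1218186966000)

2281249 267000
10408194000001 1218186966000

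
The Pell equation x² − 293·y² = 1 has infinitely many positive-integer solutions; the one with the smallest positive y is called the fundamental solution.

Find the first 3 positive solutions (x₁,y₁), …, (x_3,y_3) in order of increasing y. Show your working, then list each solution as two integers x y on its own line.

12320649 719780
303596783562401 17736313474440
7481018815602612315849 437045785745090703340

d=293: √d = [17; 8,1,1,8,34] (ℓ=5, odd), read p_9/q_9
k=0  a_k=17  p_k/q_k = 17/1
k=1  a_k=8  p_k/q_k = 137/8
k=2  a_k=1  p_k/q_k = 154/9
k=3  a_k=1  p_k/q_k = 291/17
k=4  a_k=8  p_k/q_k = 2482/145
k=5  a_k=34  p_k/q_k = 84679/4947
…
k=8  a_k=1  p_k/q_k = 1444507/84389
k=9  a_k=8  p_k/q_k = 12320649/719780
fundamental: x₁=12320649, y₁=719780  (since 151798391781201 − 293·518083248400 = 1)
k=2:  x_2 = 12320649·12320649+293·719780·719780 = 303596783562401,  y_2 = 12320649·719780+719780·12320649 = 17736313474440
k=3:  x_3 = 12320649·303596783562401+293·719780·17736313474440 = 7481018815602612315849,  y_3 = 12320649·17736313474440+719780·303596783562401 = 437045785745090703340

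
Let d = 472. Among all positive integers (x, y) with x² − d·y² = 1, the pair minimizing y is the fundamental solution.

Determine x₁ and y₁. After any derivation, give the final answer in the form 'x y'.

306917 14127

√472 = [21; 1,2,1,1,1,…,2,1,42, …], period ℓ=14 (even) → k=13
step 0: (21, 1)  from 21·(1,0) + (0,1)
step 1: (22, 1)  from 1·(21,1) + (1,0)
step 2: (65, 3)  from 2·(22,1) + (21,1)
step 3: (87, 4)  from 1·(65,3) + (22,1)
…
step 5: (239, 11)  from 1·(152,7) + (87,4)
…
step 7: (5779, 266)  from 5·(1108,51) + (239,11)
…
step 10: (54227, 2496)  from 1·(30003,1381) + (24224,1115)
…
step 12: (222687, 10250)  from 2·(84230,3877) + (54227,2496)
step 13: (306917, 14127)  from 1·(222687,10250) + (84230,3877)
fundamental: x₁=306917, y₁=14127  (since 94198044889 − 472·199572129 = 1)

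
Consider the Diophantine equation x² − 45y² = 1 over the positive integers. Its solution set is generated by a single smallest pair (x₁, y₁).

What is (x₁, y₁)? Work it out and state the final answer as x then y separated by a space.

[6; 1,2,2,2,1,12] for √45; ℓ=6 ⇒ convergent index 5
step 0: (6, 1)  from 6·(1,0) + (0,1)
…
step 2: (20, 3)  from 2·(7,1) + (6,1)
…
step 4: (114, 17)  from 2·(47,7) + (20,3)
step 5: (161, 24)  from 1·(114,17) + (47,7)
→ (161, 24).  Check: 161²=25921, 45·24²=25920, difference 1.

161 24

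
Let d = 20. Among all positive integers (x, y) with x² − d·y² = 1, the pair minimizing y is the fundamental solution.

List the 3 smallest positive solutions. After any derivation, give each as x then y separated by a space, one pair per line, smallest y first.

9 2
161 36
2889 646

[4; 2,8] for √20; ℓ=2 ⇒ convergent index 1
step 0: (4, 1)  from 4·(1,0) + (0,1)
step 1: (9, 2)  from 2·(4,1) + (1,0)
→ (9, 2).  Check: 9²=81, 20·2²=80, difference 1.
k=2:  x_2 = 9·9+20·2·2 = 161,  y_2 = 9·2+2·9 = 36
k=3:  x_3 = 9·161+20·2·36 = 2889,  y_3 = 9·36+2·161 = 646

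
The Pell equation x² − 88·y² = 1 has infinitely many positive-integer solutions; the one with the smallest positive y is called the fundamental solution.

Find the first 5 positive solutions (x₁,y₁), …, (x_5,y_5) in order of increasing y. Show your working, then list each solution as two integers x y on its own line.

[9; 2,1,1,1,2,18] for √88; ℓ=6 ⇒ convergent index 5
k=0  a_k=9  p_k/q_k = 9/1
…
k=2  a_k=1  p_k/q_k = 28/3
…
k=4  a_k=1  p_k/q_k = 75/8
k=5  a_k=2  p_k/q_k = 197/21
fundamental: x₁=197, y₁=21  (since 38809 − 88·441 = 1)
k=2:  x_2 = 197·197+88·21·21 = 77617,  y_2 = 197·21+21·197 = 8274
k=3:  x_3 = 197·77617+88·21·8274 = 30580901,  y_3 = 197·8274+21·77617 = 3259935
k=4:  x_4 = 197·30580901+88·21·3259935 = 12048797377,  y_4 = 197·3259935+21·30580901 = 1284406116
k=5:  x_5 = 197·12048797377+88·21·1284406116 = 4747195585637,  y_5 = 197·1284406116+21·12048797377 = 506052749769

197 21
77617 8274
30580901 3259935
12048797377 1284406116
4747195585637 506052749769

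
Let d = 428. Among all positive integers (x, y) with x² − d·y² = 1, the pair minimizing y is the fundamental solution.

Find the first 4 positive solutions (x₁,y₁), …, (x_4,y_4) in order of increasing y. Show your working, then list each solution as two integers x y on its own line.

√428 → a₀=20, period (1,2,4,1,5,10,5,1,4,2,1,40); ℓ=12 even so k=11
k=0  a_k=20  p_k/q_k = 20/1
k=1  a_k=1  p_k/q_k = 21/1
…
k=3  a_k=4  p_k/q_k = 269/13
…
k=5  a_k=5  p_k/q_k = 1924/93
k=6  a_k=10  p_k/q_k = 19571/946
…
k=10  a_k=2  p_k/q_k = 1273708/61567
k=11  a_k=1  p_k/q_k = 1850887/89466
(x₁, y₁) = (1850887, 89466);  1850887² − 428·89466² = 1 ✓
k=2:  x_2 = 1850887·1850887+428·89466·89466 = 6851565373537,  y_2 = 1850887·89466+89466·1850887 = 331182912684
k=3:  x_3 = 1850887·6851565373537+428·89466·331182912684 = 25362946559057703751,  y_3 = 1850887·331182912684+89466·6851565373537 = 1225964295417811950
k=4:  x_4 = 1850887·25362946559057703751+428·89466·1225964295417811950 = 93887896135702420679780737,  y_4 = 1850887·1225964295417811950+89466·25362946559057703751 = 4538242753705644230486616

1850887 89466
6851565373537 331182912684
25362946559057703751 1225964295417811950
93887896135702420679780737 4538242753705644230486616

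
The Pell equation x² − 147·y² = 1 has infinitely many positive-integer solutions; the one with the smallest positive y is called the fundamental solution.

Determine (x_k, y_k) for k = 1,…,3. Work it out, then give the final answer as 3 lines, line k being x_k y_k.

√147 = [12; 8,24, …], period ℓ=2 (even) → k=1
i=0: a=12 ⇒ p=12, q=1
i=1: a=8 ⇒ p=97, q=8
→ (97, 8).  Check: 97²=9409, 147·8²=9408, difference 1.
(97+8√147)^2 = 18817 + 1552√147
(97+8√147)^3 = 3650401 + 301080√147

97 8
18817 1552
3650401 301080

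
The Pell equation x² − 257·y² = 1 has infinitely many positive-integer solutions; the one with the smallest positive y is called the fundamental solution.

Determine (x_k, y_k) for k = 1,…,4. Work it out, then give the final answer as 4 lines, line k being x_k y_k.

513 32
526337 32832
540021249 33685600
554061275137 34561392768

√257 = [16; 32, …], period ℓ=1 (odd) → k=1
i=0: a=16 ⇒ p=16, q=1
i=1: a=32 ⇒ p=513, q=32
fundamental: x₁=513, y₁=32  (since 263169 − 257·1024 = 1)
n=2: (513,32)∘(513,32) = (513·513+257·32·32, 513·32+32·513) = (526337,32832)
n=3: (526337,32832)∘(513,32) = (513·526337+257·32·32832, 513·32832+32·526337) = (540021249,33685600)
n=4: (540021249,33685600)∘(513,32) = (513·540021249+257·32·33685600, 513·33685600+32·540021249) = (554061275137,34561392768)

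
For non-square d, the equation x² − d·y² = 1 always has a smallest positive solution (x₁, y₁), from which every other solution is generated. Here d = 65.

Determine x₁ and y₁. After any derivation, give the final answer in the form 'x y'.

d=65: √d = [8; 16] (ℓ=1, odd), read p_1/q_1
k=0  a_k=8  p_k/q_k = 8/1
k=1  a_k=16  p_k/q_k = 129/16
fundamental: x₁=129, y₁=16  (since 16641 − 65·256 = 1)

129 16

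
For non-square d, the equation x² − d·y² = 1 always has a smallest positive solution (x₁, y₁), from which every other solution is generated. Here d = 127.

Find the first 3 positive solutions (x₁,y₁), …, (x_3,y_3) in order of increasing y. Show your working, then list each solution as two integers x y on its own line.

4730624 419775
44757606858751 3971595379200
423462818377139450624 37576248838264821825

√127 → a₀=11, period (3,1,2,2,7,11,7,2,2,1,3,22); ℓ=12 even so k=11
i=0: a=11 ⇒ p=11, q=1
i=1: a=3 ⇒ p=34, q=3
i=2: a=1 ⇒ p=45, q=4
…
i=7: a=7 ⇒ p=171701, q=15236
i=8: a=2 ⇒ p=367620, q=32621
…
i=10: a=1 ⇒ p=1274561, q=113099
i=11: a=3 ⇒ p=4730624, q=419775
→ (4730624, 419775).  Check: 4730624²=22378803429376, 127·419775²=22378803429375, difference 1.
n=2: (4730624,419775)∘(4730624,419775) = (4730624·4730624+127·419775·419775, 4730624·419775+419775·4730624) = (44757606858751,3971595379200)
n=3: (44757606858751,3971595379200)∘(4730624,419775) = (4730624·44757606858751+127·419775·3971595379200, 4730624·3971595379200+419775·44757606858751) = (423462818377139450624,37576248838264821825)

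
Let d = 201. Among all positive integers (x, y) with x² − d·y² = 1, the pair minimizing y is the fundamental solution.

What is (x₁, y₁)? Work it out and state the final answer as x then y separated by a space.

[14; 5,1,1,1,2,…,1,5,28] for √201; ℓ=14 ⇒ convergent index 13
i=0: a=14 ⇒ p=14, q=1
i=1: a=5 ⇒ p=71, q=5
i=2: a=1 ⇒ p=85, q=6
i=3: a=1 ⇒ p=156, q=11
i=4: a=1 ⇒ p=241, q=17
i=5: a=2 ⇒ p=638, q=45
i=6: a=1 ⇒ p=879, q=62
…
i=8: a=1 ⇒ p=8549, q=603
i=9: a=2 ⇒ p=24768, q=1747
…
i=11: a=1 ⇒ p=58085, q=4097
i=12: a=1 ⇒ p=91402, q=6447
i=13: a=5 ⇒ p=515095, q=36332
→ (515095, 36332).  Check: 515095²=265322859025, 201·36332²=265322859024, difference 1.

515095 36332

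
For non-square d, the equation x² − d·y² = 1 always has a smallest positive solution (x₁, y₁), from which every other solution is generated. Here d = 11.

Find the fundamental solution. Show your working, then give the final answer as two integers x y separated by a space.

√11 → a₀=3, period (3,6); ℓ=2 even so k=1
a_0=3:  p_0=3·1+0=3,  q_0=3·0+1=1
a_1=3:  p_1=3·3+1=10,  q_1=3·1+0=3
→ (10, 3).  Check: 10²=100, 11·3²=99, difference 1.

10 3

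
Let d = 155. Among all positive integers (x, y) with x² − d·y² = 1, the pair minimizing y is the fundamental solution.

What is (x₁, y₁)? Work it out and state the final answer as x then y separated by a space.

249 20

√155 → a₀=12, period (2,4,2,24); ℓ=4 even so k=3
step 0: (12, 1)  from 12·(1,0) + (0,1)
step 1: (25, 2)  from 2·(12,1) + (1,0)
step 2: (112, 9)  from 4·(25,2) + (12,1)
step 3: (249, 20)  from 2·(112,9) + (25,2)
fundamental: x₁=249, y₁=20  (since 62001 − 155·400 = 1)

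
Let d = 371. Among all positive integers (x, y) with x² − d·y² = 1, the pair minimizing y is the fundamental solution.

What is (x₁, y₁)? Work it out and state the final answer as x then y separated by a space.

[19; 3,1,4,1,3,38] for √371; ℓ=6 ⇒ convergent index 5
k=0  a_k=19  p_k/q_k = 19/1
…
k=2  a_k=1  p_k/q_k = 77/4
k=3  a_k=4  p_k/q_k = 366/19
k=4  a_k=1  p_k/q_k = 443/23
k=5  a_k=3  p_k/q_k = 1695/88
(x₁, y₁) = (1695, 88);  1695² − 371·88² = 1 ✓

1695 88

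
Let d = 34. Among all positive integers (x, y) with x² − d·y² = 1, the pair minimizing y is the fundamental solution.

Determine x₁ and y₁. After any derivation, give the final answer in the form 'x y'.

√34 = [5; 1,4,1,10, …], period ℓ=4 (even) → k=3
a_0=5:  p_0=5·1+0=5,  q_0=5·0+1=1
a_1=1:  p_1=1·5+1=6,  q_1=1·1+0=1
a_2=4:  p_2=4·6+5=29,  q_2=4·1+1=5
a_3=1:  p_3=1·29+6=35,  q_3=1·5+1=6
(x₁, y₁) = (35, 6);  35² − 34·6² = 1 ✓

35 6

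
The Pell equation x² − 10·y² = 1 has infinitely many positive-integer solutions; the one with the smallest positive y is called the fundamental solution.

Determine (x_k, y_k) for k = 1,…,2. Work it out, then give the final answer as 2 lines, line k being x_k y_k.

19 6
721 228

[3; 6] for √10; ℓ=1 ⇒ convergent index 1
k=0  a_k=3  p_k/q_k = 3/1
k=1  a_k=6  p_k/q_k = 19/6
→ (19, 6).  Check: 19²=361, 10·6²=360, difference 1.
(19+6√10)^2 = 721 + 228√10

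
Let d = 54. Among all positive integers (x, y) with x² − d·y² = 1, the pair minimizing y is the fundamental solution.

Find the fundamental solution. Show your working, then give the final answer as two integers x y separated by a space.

485 66

√54 → a₀=7, period (2,1,6,1,2,14); ℓ=6 even so k=5
step 0: (7, 1)  from 7·(1,0) + (0,1)
step 1: (15, 2)  from 2·(7,1) + (1,0)
step 2: (22, 3)  from 1·(15,2) + (7,1)
step 3: (147, 20)  from 6·(22,3) + (15,2)
step 4: (169, 23)  from 1·(147,20) + (22,3)
step 5: (485, 66)  from 2·(169,23) + (147,20)
(x₁, y₁) = (485, 66);  485² − 54·66² = 1 ✓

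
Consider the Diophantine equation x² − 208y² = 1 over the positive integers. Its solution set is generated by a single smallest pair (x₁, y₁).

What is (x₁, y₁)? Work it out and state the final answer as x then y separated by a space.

649 45

d=208: √d = [14; 2,2,1,2,2,28] (ℓ=6, even), read p_5/q_5
step 0: (14, 1)  from 14·(1,0) + (0,1)
step 1: (29, 2)  from 2·(14,1) + (1,0)
step 2: (72, 5)  from 2·(29,2) + (14,1)
step 3: (101, 7)  from 1·(72,5) + (29,2)
step 4: (274, 19)  from 2·(101,7) + (72,5)
step 5: (649, 45)  from 2·(274,19) + (101,7)
(x₁, y₁) = (649, 45);  649² − 208·45² = 1 ✓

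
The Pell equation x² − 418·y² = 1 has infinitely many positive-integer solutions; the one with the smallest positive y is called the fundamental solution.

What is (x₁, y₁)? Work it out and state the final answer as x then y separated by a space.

d=418: √d = [20; 2,4,20,4,2,40] (ℓ=6, even), read p_5/q_5
k=0  a_k=20  p_k/q_k = 20/1
…
k=2  a_k=4  p_k/q_k = 184/9
…
k=4  a_k=4  p_k/q_k = 15068/737
k=5  a_k=2  p_k/q_k = 33857/1656
fundamental: x₁=33857, y₁=1656  (since 1146296449 − 418·2742336 = 1)

33857 1656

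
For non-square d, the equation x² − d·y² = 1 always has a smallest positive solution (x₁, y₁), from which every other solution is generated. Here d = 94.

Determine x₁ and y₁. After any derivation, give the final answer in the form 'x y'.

[9; 1,2,3,1,1,…,2,1,18] for √94; ℓ=16 ⇒ convergent index 15
i=0: a=9 ⇒ p=9, q=1
…
i=5: a=1 ⇒ p=223, q=23
…
i=7: a=1 ⇒ p=1464, q=151
…
i=11: a=1 ⇒ p=99455, q=10258
…
i=13: a=3 ⇒ p=652934, q=67345
i=14: a=2 ⇒ p=1490361, q=153719
i=15: a=1 ⇒ p=2143295, q=221064
(x₁, y₁) = (2143295, 221064);  2143295² − 94·221064² = 1 ✓

2143295 221064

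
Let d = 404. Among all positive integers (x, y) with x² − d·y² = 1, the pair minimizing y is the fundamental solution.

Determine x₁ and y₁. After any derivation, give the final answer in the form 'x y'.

201 10

[20; 10,40] for √404; ℓ=2 ⇒ convergent index 1
a_0=20:  p_0=20·1+0=20,  q_0=20·0+1=1
a_1=10:  p_1=10·20+1=201,  q_1=10·1+0=10
→ (201, 10).  Check: 201²=40401, 404·10²=40400, difference 1.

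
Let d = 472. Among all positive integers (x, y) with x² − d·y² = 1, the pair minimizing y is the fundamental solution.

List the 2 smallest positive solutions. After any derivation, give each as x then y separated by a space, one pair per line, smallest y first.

√472 = [21; 1,2,1,1,1,…,2,1,42, …], period ℓ=14 (even) → k=13
a_0=21:  p_0=21·1+0=21,  q_0=21·0+1=1
a_1=1:  p_1=1·21+1=22,  q_1=1·1+0=1
a_2=2:  p_2=2·22+21=65,  q_2=2·1+1=3
…
a_4=1:  p_4=1·87+65=152,  q_4=1·4+3=7
…
a_6=4:  p_6=4·239+152=1108,  q_6=4·11+7=51
a_7=5:  p_7=5·1108+239=5779,  q_7=5·51+11=266
…
a_10=1:  p_10=1·30003+24224=54227,  q_10=1·1381+1115=2496
…
a_12=2:  p_12=2·84230+54227=222687,  q_12=2·3877+2496=10250
a_13=1:  p_13=1·222687+84230=306917,  q_13=1·10250+3877=14127
(x₁, y₁) = (306917, 14127);  306917² − 472·14127² = 1 ✓
k=2:  x_2 = 306917·306917+472·14127·14127 = 188396089777,  y_2 = 306917·14127+14127·306917 = 8671632918

306917 14127
188396089777 8671632918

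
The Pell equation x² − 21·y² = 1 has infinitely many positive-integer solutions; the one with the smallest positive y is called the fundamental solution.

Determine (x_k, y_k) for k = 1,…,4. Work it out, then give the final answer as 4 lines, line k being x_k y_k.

d=21: √d = [4; 1,1,2,1,1,8] (ℓ=6, even), read p_5/q_5
i=0: a=4 ⇒ p=4, q=1
…
i=3: a=2 ⇒ p=23, q=5
i=4: a=1 ⇒ p=32, q=7
i=5: a=1 ⇒ p=55, q=12
fundamental: x₁=55, y₁=12  (since 3025 − 21·144 = 1)
n=2: (55,12)∘(55,12) = (55·55+21·12·12, 55·12+12·55) = (6049,1320)
n=3: (6049,1320)∘(55,12) = (55·6049+21·12·1320, 55·1320+12·6049) = (665335,145188)
n=4: (665335,145188)∘(55,12) = (55·665335+21·12·145188, 55·145188+12·665335) = (73180801,15969360)

55 12
6049 1320
665335 145188
73180801 15969360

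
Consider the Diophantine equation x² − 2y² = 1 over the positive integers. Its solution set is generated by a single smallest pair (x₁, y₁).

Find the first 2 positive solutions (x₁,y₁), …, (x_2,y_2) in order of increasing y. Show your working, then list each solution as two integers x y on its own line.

3 2
17 12

d=2: √d = [1; 2] (ℓ=1, odd), read p_1/q_1
i=0: a=1 ⇒ p=1, q=1
i=1: a=2 ⇒ p=3, q=2
→ (3, 2).  Check: 3²=9, 2·2²=8, difference 1.
(x_2, y_2) = (3·3 + 2·2·2, 3·2 + 2·3) = (17, 12)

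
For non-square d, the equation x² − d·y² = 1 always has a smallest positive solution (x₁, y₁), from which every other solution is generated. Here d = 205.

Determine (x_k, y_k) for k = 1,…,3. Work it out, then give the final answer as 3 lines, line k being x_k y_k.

√205 = [14; 3,6,1,4,1,6,3,28, …], period ℓ=8 (even) → k=7
k=0  a_k=14  p_k/q_k = 14/1
k=1  a_k=3  p_k/q_k = 43/3
…
k=4  a_k=4  p_k/q_k = 1532/107
k=5  a_k=1  p_k/q_k = 1847/129
k=6  a_k=6  p_k/q_k = 12614/881
k=7  a_k=3  p_k/q_k = 39689/2772
fundamental: x₁=39689, y₁=2772  (since 1575216721 − 205·7683984 = 1)
k=2:  x_2 = 39689·39689+205·2772·2772 = 3150433441,  y_2 = 39689·2772+2772·39689 = 220035816
k=3:  x_3 = 39689·3150433441+205·2772·220035816 = 250075105640009,  y_3 = 39689·220035816+2772·3150433441 = 17466002999676

39689 2772
3150433441 220035816
250075105640009 17466002999676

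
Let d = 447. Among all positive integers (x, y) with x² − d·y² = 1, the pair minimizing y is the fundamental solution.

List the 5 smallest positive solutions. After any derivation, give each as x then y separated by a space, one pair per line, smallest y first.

148 7
43807 2072
12966724 613305
3838106497 181536208
1136066556388 53734104263

√447 = [21; 7,42, …], period ℓ=2 (even) → k=1
i=0: a=21 ⇒ p=21, q=1
i=1: a=7 ⇒ p=148, q=7
(x₁, y₁) = (148, 7);  148² − 447·7² = 1 ✓
(148+7√447)^2 = 43807 + 2072√447
(148+7√447)^3 = 12966724 + 613305√447
(148+7√447)^4 = 3838106497 + 181536208√447
(148+7√447)^5 = 1136066556388 + 53734104263√447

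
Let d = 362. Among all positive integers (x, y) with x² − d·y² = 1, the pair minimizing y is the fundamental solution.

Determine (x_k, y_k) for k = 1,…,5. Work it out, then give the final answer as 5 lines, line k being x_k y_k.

√362 → a₀=19, period (38); ℓ=1 odd so k=1
i=0: a=19 ⇒ p=19, q=1
i=1: a=38 ⇒ p=723, q=38
fundamental: x₁=723, y₁=38  (since 522729 − 362·1444 = 1)
n=2: (723,38)∘(723,38) = (723·723+362·38·38, 723·38+38·723) = (1045457,54948)
n=3: (1045457,54948)∘(723,38) = (723·1045457+362·38·54948, 723·54948+38·1045457) = (1511730099,79454770)
n=4: (1511730099,79454770)∘(723,38) = (723·1511730099+362·38·79454770, 723·79454770+38·1511730099) = (2185960677697,114891542472)
n=5: (2185960677697,114891542472)∘(723,38) = (723·2185960677697+362·38·114891542472, 723·114891542472+38·2185960677697) = (3160897628219763,166133090959742)

723 38
1045457 54948
1511730099 79454770
2185960677697 114891542472
3160897628219763 166133090959742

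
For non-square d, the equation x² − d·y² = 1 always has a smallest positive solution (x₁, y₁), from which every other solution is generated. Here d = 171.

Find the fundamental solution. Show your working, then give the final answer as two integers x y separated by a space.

170 13

√171 = [13; 13,26, …], period ℓ=2 (even) → k=1
i=0: a=13 ⇒ p=13, q=1
i=1: a=13 ⇒ p=170, q=13
fundamental: x₁=170, y₁=13  (since 28900 − 171·169 = 1)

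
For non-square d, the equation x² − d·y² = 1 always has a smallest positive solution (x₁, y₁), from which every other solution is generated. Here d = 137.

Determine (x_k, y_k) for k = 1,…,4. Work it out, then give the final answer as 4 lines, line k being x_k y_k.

[11; 1,2,2,1,1,2,2,1,22] for √137; ℓ=9 ⇒ convergent index 17
step 0: (11, 1)  from 11·(1,0) + (0,1)
step 1: (12, 1)  from 1·(11,1) + (1,0)
step 2: (35, 3)  from 2·(12,1) + (11,1)
step 3: (82, 7)  from 2·(35,3) + (12,1)
step 4: (117, 10)  from 1·(82,7) + (35,3)
…
step 7: (1229, 105)  from 2·(515,44) + (199,17)
…
step 10: (41341, 3532)  from 1·(39597,3383) + (1744,149)
step 11: (122279, 10447)  from 2·(41341,3532) + (39597,3383)
step 12: (285899, 24426)  from 2·(122279,10447) + (41341,3532)
…
step 15: (1796332, 153471)  from 2·(694077,59299) + (408178,34873)
step 16: (4286741, 366241)  from 2·(1796332,153471) + (694077,59299)
step 17: (6083073, 519712)  from 1·(4286741,366241) + (1796332,153471)
→ (6083073, 519712).  Check: 6083073²=37003777123329, 137·519712²=37003777123328, difference 1.
(x_2, y_2) = (6083073·6083073 + 137·519712·519712, 6083073·519712 + 519712·6083073) = (74007554246657, 6322892069952)
(x_3, y_3) = (6083073·74007554246657 + 137·519712·6322892069952, 6083073·6322892069952 + 519712·74007554246657) = (900386710067742990849, 76925228065277725280)
(x_4, y_4) = (6083073·900386710067742990849 + 137·519712·76925228065277725280, 6083073·76925228065277725280 + 519712·900386710067742990849) = (10954236171143757109591351297, 935883555725460013412300928)

6083073 519712
74007554246657 6322892069952
900386710067742990849 76925228065277725280
10954236171143757109591351297 935883555725460013412300928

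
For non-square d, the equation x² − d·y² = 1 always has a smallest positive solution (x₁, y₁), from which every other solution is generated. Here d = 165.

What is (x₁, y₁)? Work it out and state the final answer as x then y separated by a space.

[12; 1,5,2,5,1,24] for √165; ℓ=6 ⇒ convergent index 5
a_0=12:  p_0=12·1+0=12,  q_0=12·0+1=1
a_1=1:  p_1=1·12+1=13,  q_1=1·1+0=1
a_2=5:  p_2=5·13+12=77,  q_2=5·1+1=6
…
a_4=5:  p_4=5·167+77=912,  q_4=5·13+6=71
a_5=1:  p_5=1·912+167=1079,  q_5=1·71+13=84
fundamental: x₁=1079, y₁=84  (since 1164241 − 165·7056 = 1)

1079 84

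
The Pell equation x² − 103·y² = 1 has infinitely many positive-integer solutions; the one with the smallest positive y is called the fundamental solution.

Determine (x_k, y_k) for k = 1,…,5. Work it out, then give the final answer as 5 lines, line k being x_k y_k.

[10; 6,1,2,1,1,9,1,1,2,1,6,20] for √103; ℓ=12 ⇒ convergent index 11
step 0: (10, 1)  from 10·(1,0) + (0,1)
…
step 3: (203, 20)  from 2·(71,7) + (61,6)
step 4: (274, 27)  from 1·(203,20) + (71,7)
step 5: (477, 47)  from 1·(274,27) + (203,20)
step 6: (4567, 450)  from 9·(477,47) + (274,27)
…
step 8: (9611, 947)  from 1·(5044,497) + (4567,450)
step 9: (24266, 2391)  from 2·(9611,947) + (5044,497)
step 10: (33877, 3338)  from 1·(24266,2391) + (9611,947)
step 11: (227528, 22419)  from 6·(33877,3338) + (24266,2391)
→ (227528, 22419).  Check: 227528²=51768990784, 103·22419²=51768990783, difference 1.
n=2: (227528,22419)∘(227528,22419) = (227528·227528+103·22419·22419, 227528·22419+22419·227528) = (103537981567,10201900464)
n=3: (103537981567,10201900464)∘(227528,22419) = (227528·103537981567+103·22419·10201900464, 227528·10201900464+22419·103537981567) = (47115579739725224,4642436017523565)
n=4: (47115579739725224,4642436017523565)∘(227528,22419) = (227528·47115579739725224+103·22419·4642436017523565, 227528·4642436017523565+22419·47115579739725224) = (21440227253936863550977,2112568364380001494176)
n=5: (21440227253936863550977,2112568364380001494176)∘(227528,22419) = (227528·21440227253936863550977+103·22419·2112568364380001494176, 227528·2112568364380001494176+22419·21440227253936863550977) = (9756504053220377800313664488,961336909616663523916230291)

227528 22419
103537981567 10201900464
47115579739725224 4642436017523565
21440227253936863550977 2112568364380001494176
9756504053220377800313664488 961336909616663523916230291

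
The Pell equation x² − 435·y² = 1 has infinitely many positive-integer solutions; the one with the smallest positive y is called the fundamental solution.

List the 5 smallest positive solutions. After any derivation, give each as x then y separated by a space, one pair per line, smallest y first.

√435 = [20; 1,5,1,40, …], period ℓ=4 (even) → k=3
a_0=20:  p_0=20·1+0=20,  q_0=20·0+1=1
…
a_2=5:  p_2=5·21+20=125,  q_2=5·1+1=6
a_3=1:  p_3=1·125+21=146,  q_3=1·6+1=7
→ (146, 7).  Check: 146²=21316, 435·7²=21315, difference 1.
n=2: (146,7)∘(146,7) = (146·146+435·7·7, 146·7+7·146) = (42631,2044)
n=3: (42631,2044)∘(146,7) = (146·42631+435·7·2044, 146·2044+7·42631) = (12448106,596841)
n=4: (12448106,596841)∘(146,7) = (146·12448106+435·7·596841, 146·596841+7·12448106) = (3634804321,174275528)
n=5: (3634804321,174275528)∘(146,7) = (146·3634804321+435·7·174275528, 146·174275528+7·3634804321) = (1061350413626,50887857335)

146 7
42631 2044
12448106 596841
3634804321 174275528
1061350413626 50887857335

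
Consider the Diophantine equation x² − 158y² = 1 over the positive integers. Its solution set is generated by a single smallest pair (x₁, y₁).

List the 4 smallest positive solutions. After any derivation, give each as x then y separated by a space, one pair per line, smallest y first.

7743 616
119908097 9539376
1856896782399 147726776120
28755903452322817 2287696845454944

d=158: √d = [12; 1,1,3,12,3,1,1,24] (ℓ=8, even), read p_7/q_7
step 0: (12, 1)  from 12·(1,0) + (0,1)
…
step 3: (88, 7)  from 3·(25,2) + (13,1)
…
step 5: (3331, 265)  from 3·(1081,86) + (88,7)
step 6: (4412, 351)  from 1·(3331,265) + (1081,86)
step 7: (7743, 616)  from 1·(4412,351) + (3331,265)
(x₁, y₁) = (7743, 616);  7743² − 158·616² = 1 ✓
n=2: (7743,616)∘(7743,616) = (7743·7743+158·616·616, 7743·616+616·7743) = (119908097,9539376)
n=3: (119908097,9539376)∘(7743,616) = (7743·119908097+158·616·9539376, 7743·9539376+616·119908097) = (1856896782399,147726776120)
n=4: (1856896782399,147726776120)∘(7743,616) = (7743·1856896782399+158·616·147726776120, 7743·147726776120+616·1856896782399) = (28755903452322817,2287696845454944)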